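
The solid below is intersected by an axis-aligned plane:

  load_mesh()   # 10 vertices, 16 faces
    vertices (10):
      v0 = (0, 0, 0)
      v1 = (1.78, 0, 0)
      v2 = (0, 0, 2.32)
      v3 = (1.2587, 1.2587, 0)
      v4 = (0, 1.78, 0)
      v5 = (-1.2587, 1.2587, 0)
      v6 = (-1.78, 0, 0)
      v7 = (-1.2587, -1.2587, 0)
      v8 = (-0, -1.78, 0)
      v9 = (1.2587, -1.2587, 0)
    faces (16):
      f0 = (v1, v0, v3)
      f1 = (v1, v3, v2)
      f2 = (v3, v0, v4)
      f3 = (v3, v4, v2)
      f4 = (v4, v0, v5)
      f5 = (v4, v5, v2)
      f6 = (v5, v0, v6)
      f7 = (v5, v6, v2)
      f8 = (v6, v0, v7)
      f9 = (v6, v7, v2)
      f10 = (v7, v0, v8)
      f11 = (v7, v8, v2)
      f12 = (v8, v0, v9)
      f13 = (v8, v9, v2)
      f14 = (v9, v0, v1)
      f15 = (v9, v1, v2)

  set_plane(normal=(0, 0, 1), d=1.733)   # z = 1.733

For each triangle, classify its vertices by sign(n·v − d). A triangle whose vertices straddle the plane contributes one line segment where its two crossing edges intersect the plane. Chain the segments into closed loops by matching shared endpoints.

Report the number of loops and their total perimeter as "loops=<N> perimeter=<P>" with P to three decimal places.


loops=1 perimeter=2.758

Straddling triangles (8 of 16):
  (v1,v3,v2) [--+] → (0.318473, 0.318473, 1.733)–(0.450371, 0, 1.733)  len=0.3447
  (v3,v4,v2) [--+] → (0, 0.450371, 1.733)–(0.318473, 0.318473, 1.733)  len=0.3447
  (v4,v5,v2) [--+] → (-0.318473, 0.318473, 1.733)–(0, 0.450371, 1.733)  len=0.3447
  (v5,v6,v2) [--+] → (-0.450371, 0, 1.733)–(-0.318473, 0.318473, 1.733)  len=0.3447
  (v6,v7,v2) [--+] → (-0.318473, -0.318473, 1.733)–(-0.450371, 0, 1.733)  len=0.3447
  (v7,v8,v2) [--+] → (0, -0.450371, 1.733)–(-0.318473, -0.318473, 1.733)  len=0.3447
  (v8,v9,v2) [--+] → (0.318473, -0.318473, 1.733)–(0, -0.450371, 1.733)  len=0.3447
  (v9,v1,v2) [--+] → (0.450371, 0, 1.733)–(0.318473, -0.318473, 1.733)  len=0.3447

Chained into 1 loop(s):
  loop 1: 8 segments, perimeter = 2.7576
Total perimeter = 2.758


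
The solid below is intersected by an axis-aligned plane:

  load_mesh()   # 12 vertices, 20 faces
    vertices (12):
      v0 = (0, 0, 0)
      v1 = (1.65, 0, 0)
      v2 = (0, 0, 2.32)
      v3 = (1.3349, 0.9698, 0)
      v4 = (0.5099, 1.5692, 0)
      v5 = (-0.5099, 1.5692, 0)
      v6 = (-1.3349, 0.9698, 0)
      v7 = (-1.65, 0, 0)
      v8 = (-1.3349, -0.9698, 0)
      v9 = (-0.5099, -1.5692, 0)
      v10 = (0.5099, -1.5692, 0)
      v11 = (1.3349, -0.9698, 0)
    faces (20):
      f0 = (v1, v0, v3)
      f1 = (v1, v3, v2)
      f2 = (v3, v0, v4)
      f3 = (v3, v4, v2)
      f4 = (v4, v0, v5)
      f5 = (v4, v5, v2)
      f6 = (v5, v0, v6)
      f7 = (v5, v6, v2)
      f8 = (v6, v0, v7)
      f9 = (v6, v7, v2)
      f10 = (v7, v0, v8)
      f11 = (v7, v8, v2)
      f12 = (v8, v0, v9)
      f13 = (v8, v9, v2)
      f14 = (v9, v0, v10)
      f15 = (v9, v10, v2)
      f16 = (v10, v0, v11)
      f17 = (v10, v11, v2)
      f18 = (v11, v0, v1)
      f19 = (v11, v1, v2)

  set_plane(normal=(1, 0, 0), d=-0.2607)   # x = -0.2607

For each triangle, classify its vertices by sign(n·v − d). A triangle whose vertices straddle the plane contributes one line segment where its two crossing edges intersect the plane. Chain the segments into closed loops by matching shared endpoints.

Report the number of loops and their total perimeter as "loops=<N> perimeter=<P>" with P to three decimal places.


Straddling triangles (12 of 20):
  (v4,v0,v5) [++-] → (-0.2607, 0.802295, 0)–(-0.2607, 1.5692, 0)  len=0.7669
  (v4,v5,v2) [+-+] → (-0.2607, 1.5692, 0)–(-0.2607, 0.802295, 1.13384)  len=1.3688
  (v5,v0,v6) [-+-] → (-0.2607, 0.802295, 0)–(-0.2607, 0.189398, 0)  len=0.6129
  (v5,v6,v2) [--+] → (-0.2607, 0.189398, 1.86691)–(-0.2607, 0.802295, 1.13384)  len=0.9555
  (v6,v0,v7) [-+-] → (-0.2607, 0.189398, 0)–(-0.2607, 0, 0)  len=0.1894
  (v6,v7,v2) [--+] → (-0.2607, 0, 1.95344)–(-0.2607, 0.189398, 1.86691)  len=0.2082
  (v7,v0,v8) [-+-] → (-0.2607, 0, 0)–(-0.2607, -0.189398, 0)  len=0.1894
  (v7,v8,v2) [--+] → (-0.2607, -0.189398, 1.86691)–(-0.2607, 0, 1.95344)  len=0.2082
  (v8,v0,v9) [-+-] → (-0.2607, -0.189398, 0)–(-0.2607, -0.802295, 0)  len=0.6129
  (v8,v9,v2) [--+] → (-0.2607, -0.802295, 1.13384)–(-0.2607, -0.189398, 1.86691)  len=0.9555
  (v9,v0,v10) [-++] → (-0.2607, -0.802295, 0)–(-0.2607, -1.5692, 0)  len=0.7669
  (v9,v10,v2) [-++] → (-0.2607, -1.5692, 0)–(-0.2607, -0.802295, 1.13384)  len=1.3688

Chained into 1 loop(s):
  loop 1: 12 segments, perimeter = 8.2036
Total perimeter = 8.204

loops=1 perimeter=8.204


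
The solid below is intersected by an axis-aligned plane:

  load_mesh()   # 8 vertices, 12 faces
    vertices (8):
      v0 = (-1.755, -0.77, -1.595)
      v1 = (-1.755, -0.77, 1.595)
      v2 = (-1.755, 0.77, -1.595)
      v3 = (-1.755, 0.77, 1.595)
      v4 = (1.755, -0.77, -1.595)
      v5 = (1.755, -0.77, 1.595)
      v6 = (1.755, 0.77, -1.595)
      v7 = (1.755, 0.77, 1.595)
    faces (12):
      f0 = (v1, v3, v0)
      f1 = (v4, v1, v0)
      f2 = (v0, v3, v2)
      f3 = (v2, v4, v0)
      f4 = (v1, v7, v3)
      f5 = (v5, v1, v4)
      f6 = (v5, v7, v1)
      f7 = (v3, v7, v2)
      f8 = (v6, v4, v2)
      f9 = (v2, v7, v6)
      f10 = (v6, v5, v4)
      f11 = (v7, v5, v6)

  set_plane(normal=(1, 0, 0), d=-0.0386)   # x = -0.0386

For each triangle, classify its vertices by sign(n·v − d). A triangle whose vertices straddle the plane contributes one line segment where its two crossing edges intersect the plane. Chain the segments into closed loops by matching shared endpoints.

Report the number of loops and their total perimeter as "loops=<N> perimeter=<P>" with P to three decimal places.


loops=1 perimeter=9.460

Straddling triangles (8 of 12):
  (v4,v1,v0) [+--] → (-0.0386, -0.77, 0.0350809)–(-0.0386, -0.77, -1.595)  len=1.6301
  (v2,v4,v0) [-+-] → (-0.0386, 0.0169356, -1.595)–(-0.0386, -0.77, -1.595)  len=0.7869
  (v1,v7,v3) [-+-] → (-0.0386, -0.0169356, 1.595)–(-0.0386, 0.77, 1.595)  len=0.7869
  (v5,v1,v4) [+-+] → (-0.0386, -0.77, 1.595)–(-0.0386, -0.77, 0.0350809)  len=1.5599
  (v5,v7,v1) [++-] → (-0.0386, -0.0169356, 1.595)–(-0.0386, -0.77, 1.595)  len=0.7531
  (v3,v7,v2) [-+-] → (-0.0386, 0.77, 1.595)–(-0.0386, 0.77, -0.0350809)  len=1.6301
  (v6,v4,v2) [++-] → (-0.0386, 0.0169356, -1.595)–(-0.0386, 0.77, -1.595)  len=0.7531
  (v2,v7,v6) [-++] → (-0.0386, 0.77, -0.0350809)–(-0.0386, 0.77, -1.595)  len=1.5599

Chained into 1 loop(s):
  loop 1: 8 segments, perimeter = 9.4600
Total perimeter = 9.460


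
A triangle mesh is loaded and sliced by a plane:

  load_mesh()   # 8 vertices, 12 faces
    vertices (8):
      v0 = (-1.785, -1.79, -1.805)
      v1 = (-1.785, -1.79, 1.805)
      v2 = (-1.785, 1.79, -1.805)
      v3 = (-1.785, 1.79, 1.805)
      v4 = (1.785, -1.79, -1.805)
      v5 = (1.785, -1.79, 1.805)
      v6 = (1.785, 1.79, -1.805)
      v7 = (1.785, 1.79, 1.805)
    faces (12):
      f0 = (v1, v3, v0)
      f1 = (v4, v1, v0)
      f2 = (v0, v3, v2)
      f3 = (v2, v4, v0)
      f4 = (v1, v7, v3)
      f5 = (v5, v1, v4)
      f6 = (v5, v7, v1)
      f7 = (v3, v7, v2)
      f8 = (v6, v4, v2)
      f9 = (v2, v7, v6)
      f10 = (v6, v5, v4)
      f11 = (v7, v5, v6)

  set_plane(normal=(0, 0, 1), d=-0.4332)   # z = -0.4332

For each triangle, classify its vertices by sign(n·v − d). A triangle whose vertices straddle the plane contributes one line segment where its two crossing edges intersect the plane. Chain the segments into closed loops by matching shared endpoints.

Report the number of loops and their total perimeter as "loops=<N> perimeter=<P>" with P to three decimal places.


loops=1 perimeter=14.300

Straddling triangles (8 of 12):
  (v1,v3,v0) [++-] → (-1.785, -0.4296, -0.4332)–(-1.785, -1.79, -0.4332)  len=1.3604
  (v4,v1,v0) [-+-] → (0.4284, -1.79, -0.4332)–(-1.785, -1.79, -0.4332)  len=2.2134
  (v0,v3,v2) [-+-] → (-1.785, -0.4296, -0.4332)–(-1.785, 1.79, -0.4332)  len=2.2196
  (v5,v1,v4) [++-] → (0.4284, -1.79, -0.4332)–(1.785, -1.79, -0.4332)  len=1.3566
  (v3,v7,v2) [++-] → (-0.4284, 1.79, -0.4332)–(-1.785, 1.79, -0.4332)  len=1.3566
  (v2,v7,v6) [-+-] → (-0.4284, 1.79, -0.4332)–(1.785, 1.79, -0.4332)  len=2.2134
  (v6,v5,v4) [-+-] → (1.785, 0.4296, -0.4332)–(1.785, -1.79, -0.4332)  len=2.2196
  (v7,v5,v6) [++-] → (1.785, 0.4296, -0.4332)–(1.785, 1.79, -0.4332)  len=1.3604

Chained into 1 loop(s):
  loop 1: 8 segments, perimeter = 14.3000
Total perimeter = 14.300


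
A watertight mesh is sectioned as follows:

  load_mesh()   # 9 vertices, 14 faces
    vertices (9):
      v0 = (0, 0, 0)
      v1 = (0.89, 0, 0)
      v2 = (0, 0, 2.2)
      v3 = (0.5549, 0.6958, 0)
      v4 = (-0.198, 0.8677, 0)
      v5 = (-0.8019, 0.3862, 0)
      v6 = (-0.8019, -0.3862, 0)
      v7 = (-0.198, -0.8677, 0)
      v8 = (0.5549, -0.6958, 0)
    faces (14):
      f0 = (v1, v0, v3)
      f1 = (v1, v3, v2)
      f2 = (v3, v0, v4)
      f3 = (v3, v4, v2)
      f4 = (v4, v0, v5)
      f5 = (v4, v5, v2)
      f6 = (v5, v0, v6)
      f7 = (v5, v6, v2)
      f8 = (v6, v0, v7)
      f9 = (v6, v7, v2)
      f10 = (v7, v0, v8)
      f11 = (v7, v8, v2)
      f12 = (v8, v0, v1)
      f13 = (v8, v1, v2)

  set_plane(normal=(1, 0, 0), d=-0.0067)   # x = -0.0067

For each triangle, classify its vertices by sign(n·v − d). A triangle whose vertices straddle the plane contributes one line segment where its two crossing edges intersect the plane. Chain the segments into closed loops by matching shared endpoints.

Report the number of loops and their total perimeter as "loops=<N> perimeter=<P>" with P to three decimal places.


Straddling triangles (10 of 14):
  (v3,v0,v4) [++-] → (-0.0067, 0.0293616, 0)–(-0.0067, 0.824023, 0)  len=0.7947
  (v3,v4,v2) [+-+] → (-0.0067, 0.824023, 0)–(-0.0067, 0.0293616, 2.12556)  len=2.2692
  (v4,v0,v5) [-+-] → (-0.0067, 0.0293616, 0)–(-0.0067, 0.00322676, 0)  len=0.0261
  (v4,v5,v2) [--+] → (-0.0067, 0.00322676, 2.18162)–(-0.0067, 0.0293616, 2.12556)  len=0.0619
  (v5,v0,v6) [-+-] → (-0.0067, 0.00322676, 0)–(-0.0067, -0.00322676, 0)  len=0.0065
  (v5,v6,v2) [--+] → (-0.0067, -0.00322676, 2.18162)–(-0.0067, 0.00322676, 2.18162)  len=0.0065
  (v6,v0,v7) [-+-] → (-0.0067, -0.00322676, 0)–(-0.0067, -0.0293616, 0)  len=0.0261
  (v6,v7,v2) [--+] → (-0.0067, -0.0293616, 2.12556)–(-0.0067, -0.00322676, 2.18162)  len=0.0619
  (v7,v0,v8) [-++] → (-0.0067, -0.0293616, 0)–(-0.0067, -0.824023, 0)  len=0.7947
  (v7,v8,v2) [-++] → (-0.0067, -0.824023, 0)–(-0.0067, -0.0293616, 2.12556)  len=2.2692

Chained into 1 loop(s):
  loop 1: 10 segments, perimeter = 6.3167
Total perimeter = 6.317

loops=1 perimeter=6.317


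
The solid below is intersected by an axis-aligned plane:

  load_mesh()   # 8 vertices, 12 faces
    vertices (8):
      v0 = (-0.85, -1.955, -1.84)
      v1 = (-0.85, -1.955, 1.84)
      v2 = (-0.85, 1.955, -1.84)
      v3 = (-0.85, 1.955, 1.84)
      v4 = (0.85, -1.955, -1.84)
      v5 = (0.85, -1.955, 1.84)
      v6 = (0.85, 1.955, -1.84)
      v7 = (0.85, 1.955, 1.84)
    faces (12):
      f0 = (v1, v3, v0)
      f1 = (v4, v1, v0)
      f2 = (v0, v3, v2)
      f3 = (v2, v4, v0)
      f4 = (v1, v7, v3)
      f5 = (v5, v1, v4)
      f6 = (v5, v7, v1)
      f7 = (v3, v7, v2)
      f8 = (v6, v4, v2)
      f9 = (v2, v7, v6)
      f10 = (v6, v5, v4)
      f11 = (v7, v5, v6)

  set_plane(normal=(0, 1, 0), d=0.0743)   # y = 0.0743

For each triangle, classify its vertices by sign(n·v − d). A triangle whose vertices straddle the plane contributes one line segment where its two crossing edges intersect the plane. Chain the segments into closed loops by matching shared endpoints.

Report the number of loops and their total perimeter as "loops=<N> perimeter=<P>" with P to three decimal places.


loops=1 perimeter=10.760

Straddling triangles (8 of 12):
  (v1,v3,v0) [-+-] → (-0.85, 0.0743, 1.84)–(-0.85, 0.0743, 0.0699294)  len=1.7701
  (v0,v3,v2) [-++] → (-0.85, 0.0743, 0.0699294)–(-0.85, 0.0743, -1.84)  len=1.9099
  (v2,v4,v0) [+--] → (-0.0323043, 0.0743, -1.84)–(-0.85, 0.0743, -1.84)  len=0.8177
  (v1,v7,v3) [-++] → (0.0323043, 0.0743, 1.84)–(-0.85, 0.0743, 1.84)  len=0.8823
  (v5,v7,v1) [-+-] → (0.85, 0.0743, 1.84)–(0.0323043, 0.0743, 1.84)  len=0.8177
  (v6,v4,v2) [+-+] → (0.85, 0.0743, -1.84)–(-0.0323043, 0.0743, -1.84)  len=0.8823
  (v6,v5,v4) [+--] → (0.85, 0.0743, -0.0699294)–(0.85, 0.0743, -1.84)  len=1.7701
  (v7,v5,v6) [+-+] → (0.85, 0.0743, 1.84)–(0.85, 0.0743, -0.0699294)  len=1.9099

Chained into 1 loop(s):
  loop 1: 8 segments, perimeter = 10.7600
Total perimeter = 10.760


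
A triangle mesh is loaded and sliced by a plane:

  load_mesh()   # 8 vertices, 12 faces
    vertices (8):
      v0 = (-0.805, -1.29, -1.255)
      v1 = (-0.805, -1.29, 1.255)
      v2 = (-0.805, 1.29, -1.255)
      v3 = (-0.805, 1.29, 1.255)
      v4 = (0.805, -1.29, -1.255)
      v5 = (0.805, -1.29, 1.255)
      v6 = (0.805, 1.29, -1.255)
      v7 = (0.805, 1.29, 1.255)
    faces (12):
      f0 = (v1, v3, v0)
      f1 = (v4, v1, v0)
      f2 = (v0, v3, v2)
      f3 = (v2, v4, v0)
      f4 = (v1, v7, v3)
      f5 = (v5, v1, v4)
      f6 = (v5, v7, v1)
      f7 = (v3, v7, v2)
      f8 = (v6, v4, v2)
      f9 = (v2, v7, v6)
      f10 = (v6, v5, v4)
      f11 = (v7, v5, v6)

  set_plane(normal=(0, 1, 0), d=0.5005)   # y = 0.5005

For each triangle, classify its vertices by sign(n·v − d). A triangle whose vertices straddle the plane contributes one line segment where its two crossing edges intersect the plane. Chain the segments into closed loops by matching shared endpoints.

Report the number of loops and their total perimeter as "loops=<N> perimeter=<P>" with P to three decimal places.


loops=1 perimeter=8.240

Straddling triangles (8 of 12):
  (v1,v3,v0) [-+-] → (-0.805, 0.5005, 1.255)–(-0.805, 0.5005, 0.486921)  len=0.7681
  (v0,v3,v2) [-++] → (-0.805, 0.5005, 0.486921)–(-0.805, 0.5005, -1.255)  len=1.7419
  (v2,v4,v0) [+--] → (-0.312328, 0.5005, -1.255)–(-0.805, 0.5005, -1.255)  len=0.4927
  (v1,v7,v3) [-++] → (0.312328, 0.5005, 1.255)–(-0.805, 0.5005, 1.255)  len=1.1173
  (v5,v7,v1) [-+-] → (0.805, 0.5005, 1.255)–(0.312328, 0.5005, 1.255)  len=0.4927
  (v6,v4,v2) [+-+] → (0.805, 0.5005, -1.255)–(-0.312328, 0.5005, -1.255)  len=1.1173
  (v6,v5,v4) [+--] → (0.805, 0.5005, -0.486921)–(0.805, 0.5005, -1.255)  len=0.7681
  (v7,v5,v6) [+-+] → (0.805, 0.5005, 1.255)–(0.805, 0.5005, -0.486921)  len=1.7419

Chained into 1 loop(s):
  loop 1: 8 segments, perimeter = 8.2400
Total perimeter = 8.240


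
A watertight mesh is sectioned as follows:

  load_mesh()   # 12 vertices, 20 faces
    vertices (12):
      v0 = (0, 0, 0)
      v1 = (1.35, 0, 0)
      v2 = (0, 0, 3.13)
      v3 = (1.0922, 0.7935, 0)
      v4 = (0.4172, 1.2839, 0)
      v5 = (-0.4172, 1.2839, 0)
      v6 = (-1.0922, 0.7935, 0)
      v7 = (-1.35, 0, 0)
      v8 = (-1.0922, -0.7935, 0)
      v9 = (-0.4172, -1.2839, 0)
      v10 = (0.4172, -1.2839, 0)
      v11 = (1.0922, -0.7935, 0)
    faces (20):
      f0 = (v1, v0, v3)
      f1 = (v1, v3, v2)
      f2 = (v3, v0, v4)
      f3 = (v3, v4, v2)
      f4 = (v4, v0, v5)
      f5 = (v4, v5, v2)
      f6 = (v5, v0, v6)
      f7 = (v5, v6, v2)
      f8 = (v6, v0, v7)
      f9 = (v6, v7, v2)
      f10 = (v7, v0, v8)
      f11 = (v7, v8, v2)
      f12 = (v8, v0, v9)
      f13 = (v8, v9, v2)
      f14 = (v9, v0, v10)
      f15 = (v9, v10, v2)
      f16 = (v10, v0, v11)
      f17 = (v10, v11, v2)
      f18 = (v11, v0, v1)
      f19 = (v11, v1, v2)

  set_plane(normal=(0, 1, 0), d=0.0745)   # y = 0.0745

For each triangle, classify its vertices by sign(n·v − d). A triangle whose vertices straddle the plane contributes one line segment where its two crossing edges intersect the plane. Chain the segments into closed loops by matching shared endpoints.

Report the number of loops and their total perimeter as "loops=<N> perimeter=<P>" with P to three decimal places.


Straddling triangles (10 of 20):
  (v1,v0,v3) [--+] → (0.102544, 0.0745, 0)–(1.3258, 0.0745, 0)  len=1.2233
  (v1,v3,v2) [-+-] → (1.3258, 0.0745, 0)–(0.102544, 0.0745, 2.83613)  len=3.0887
  (v3,v0,v4) [+-+] → (0.102544, 0.0745, 0)–(0.0242086, 0.0745, 0)  len=0.0783
  (v3,v4,v2) [++-] → (0.0242086, 0.0745, 2.94838)–(0.102544, 0.0745, 2.83613)  len=0.1369
  (v4,v0,v5) [+-+] → (0.0242086, 0.0745, 0)–(-0.0242086, 0.0745, 0)  len=0.0484
  (v4,v5,v2) [++-] → (-0.0242086, 0.0745, 2.94838)–(0.0242086, 0.0745, 2.94838)  len=0.0484
  (v5,v0,v6) [+-+] → (-0.0242086, 0.0745, 0)–(-0.102544, 0.0745, 0)  len=0.0783
  (v5,v6,v2) [++-] → (-0.102544, 0.0745, 2.83613)–(-0.0242086, 0.0745, 2.94838)  len=0.1369
  (v6,v0,v7) [+--] → (-0.102544, 0.0745, 0)–(-1.3258, 0.0745, 0)  len=1.2233
  (v6,v7,v2) [+--] → (-1.3258, 0.0745, 0)–(-0.102544, 0.0745, 2.83613)  len=3.0887

Chained into 1 loop(s):
  loop 1: 10 segments, perimeter = 9.1511
Total perimeter = 9.151

loops=1 perimeter=9.151


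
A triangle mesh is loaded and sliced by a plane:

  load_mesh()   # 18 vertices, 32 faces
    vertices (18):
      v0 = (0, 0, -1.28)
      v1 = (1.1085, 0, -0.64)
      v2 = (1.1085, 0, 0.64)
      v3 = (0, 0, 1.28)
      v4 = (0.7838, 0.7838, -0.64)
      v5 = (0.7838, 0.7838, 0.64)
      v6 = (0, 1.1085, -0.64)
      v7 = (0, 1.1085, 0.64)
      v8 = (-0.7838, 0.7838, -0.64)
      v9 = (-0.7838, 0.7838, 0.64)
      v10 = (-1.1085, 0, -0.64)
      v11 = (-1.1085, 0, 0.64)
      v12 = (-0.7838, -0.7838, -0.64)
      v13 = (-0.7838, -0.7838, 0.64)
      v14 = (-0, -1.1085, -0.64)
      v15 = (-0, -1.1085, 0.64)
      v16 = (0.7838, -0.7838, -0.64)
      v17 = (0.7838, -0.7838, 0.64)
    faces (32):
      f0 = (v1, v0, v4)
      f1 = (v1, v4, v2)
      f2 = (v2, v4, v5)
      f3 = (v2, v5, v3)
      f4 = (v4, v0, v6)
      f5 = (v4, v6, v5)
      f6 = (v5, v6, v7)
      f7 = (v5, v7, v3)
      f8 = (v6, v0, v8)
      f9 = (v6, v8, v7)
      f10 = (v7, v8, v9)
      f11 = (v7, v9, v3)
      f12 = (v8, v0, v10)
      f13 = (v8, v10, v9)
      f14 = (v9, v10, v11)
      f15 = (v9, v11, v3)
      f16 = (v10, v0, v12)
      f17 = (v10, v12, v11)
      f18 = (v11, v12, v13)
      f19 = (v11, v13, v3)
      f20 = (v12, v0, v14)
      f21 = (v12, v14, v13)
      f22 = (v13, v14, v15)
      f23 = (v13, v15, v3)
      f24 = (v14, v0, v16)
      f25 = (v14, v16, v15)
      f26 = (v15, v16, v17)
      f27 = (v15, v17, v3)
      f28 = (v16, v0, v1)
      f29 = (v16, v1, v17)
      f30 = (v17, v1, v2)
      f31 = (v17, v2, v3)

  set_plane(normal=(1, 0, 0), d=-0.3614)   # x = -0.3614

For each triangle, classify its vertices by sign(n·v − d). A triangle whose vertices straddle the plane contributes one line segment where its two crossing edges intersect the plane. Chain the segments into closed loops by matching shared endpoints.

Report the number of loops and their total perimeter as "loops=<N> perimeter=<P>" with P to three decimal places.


Straddling triangles (12 of 32):
  (v6,v0,v8) [++-] → (-0.3614, 0.3614, -0.984904)–(-0.3614, 0.958785, -0.64)  len=0.6898
  (v6,v8,v7) [+-+] → (-0.3614, 0.958785, -0.64)–(-0.3614, 0.958785, 0.0498086)  len=0.6898
  (v7,v8,v9) [+--] → (-0.3614, 0.958785, 0.0498086)–(-0.3614, 0.958785, 0.64)  len=0.5902
  (v7,v9,v3) [+-+] → (-0.3614, 0.958785, 0.64)–(-0.3614, 0.3614, 0.984904)  len=0.6898
  (v8,v0,v10) [-+-] → (-0.3614, 0.3614, -0.984904)–(-0.3614, 0, -1.07134)  len=0.3716
  (v9,v11,v3) [--+] → (-0.3614, 0, 1.07134)–(-0.3614, 0.3614, 0.984904)  len=0.3716
  (v10,v0,v12) [-+-] → (-0.3614, 0, -1.07134)–(-0.3614, -0.3614, -0.984904)  len=0.3716
  (v11,v13,v3) [--+] → (-0.3614, -0.3614, 0.984904)–(-0.3614, 0, 1.07134)  len=0.3716
  (v12,v0,v14) [-++] → (-0.3614, -0.3614, -0.984904)–(-0.3614, -0.958785, -0.64)  len=0.6898
  (v12,v14,v13) [-+-] → (-0.3614, -0.958785, -0.64)–(-0.3614, -0.958785, -0.0498086)  len=0.5902
  (v13,v14,v15) [-++] → (-0.3614, -0.958785, -0.0498086)–(-0.3614, -0.958785, 0.64)  len=0.6898
  (v13,v15,v3) [-++] → (-0.3614, -0.958785, 0.64)–(-0.3614, -0.3614, 0.984904)  len=0.6898

Chained into 1 loop(s):
  loop 1: 12 segments, perimeter = 6.8056
Total perimeter = 6.806

loops=1 perimeter=6.806


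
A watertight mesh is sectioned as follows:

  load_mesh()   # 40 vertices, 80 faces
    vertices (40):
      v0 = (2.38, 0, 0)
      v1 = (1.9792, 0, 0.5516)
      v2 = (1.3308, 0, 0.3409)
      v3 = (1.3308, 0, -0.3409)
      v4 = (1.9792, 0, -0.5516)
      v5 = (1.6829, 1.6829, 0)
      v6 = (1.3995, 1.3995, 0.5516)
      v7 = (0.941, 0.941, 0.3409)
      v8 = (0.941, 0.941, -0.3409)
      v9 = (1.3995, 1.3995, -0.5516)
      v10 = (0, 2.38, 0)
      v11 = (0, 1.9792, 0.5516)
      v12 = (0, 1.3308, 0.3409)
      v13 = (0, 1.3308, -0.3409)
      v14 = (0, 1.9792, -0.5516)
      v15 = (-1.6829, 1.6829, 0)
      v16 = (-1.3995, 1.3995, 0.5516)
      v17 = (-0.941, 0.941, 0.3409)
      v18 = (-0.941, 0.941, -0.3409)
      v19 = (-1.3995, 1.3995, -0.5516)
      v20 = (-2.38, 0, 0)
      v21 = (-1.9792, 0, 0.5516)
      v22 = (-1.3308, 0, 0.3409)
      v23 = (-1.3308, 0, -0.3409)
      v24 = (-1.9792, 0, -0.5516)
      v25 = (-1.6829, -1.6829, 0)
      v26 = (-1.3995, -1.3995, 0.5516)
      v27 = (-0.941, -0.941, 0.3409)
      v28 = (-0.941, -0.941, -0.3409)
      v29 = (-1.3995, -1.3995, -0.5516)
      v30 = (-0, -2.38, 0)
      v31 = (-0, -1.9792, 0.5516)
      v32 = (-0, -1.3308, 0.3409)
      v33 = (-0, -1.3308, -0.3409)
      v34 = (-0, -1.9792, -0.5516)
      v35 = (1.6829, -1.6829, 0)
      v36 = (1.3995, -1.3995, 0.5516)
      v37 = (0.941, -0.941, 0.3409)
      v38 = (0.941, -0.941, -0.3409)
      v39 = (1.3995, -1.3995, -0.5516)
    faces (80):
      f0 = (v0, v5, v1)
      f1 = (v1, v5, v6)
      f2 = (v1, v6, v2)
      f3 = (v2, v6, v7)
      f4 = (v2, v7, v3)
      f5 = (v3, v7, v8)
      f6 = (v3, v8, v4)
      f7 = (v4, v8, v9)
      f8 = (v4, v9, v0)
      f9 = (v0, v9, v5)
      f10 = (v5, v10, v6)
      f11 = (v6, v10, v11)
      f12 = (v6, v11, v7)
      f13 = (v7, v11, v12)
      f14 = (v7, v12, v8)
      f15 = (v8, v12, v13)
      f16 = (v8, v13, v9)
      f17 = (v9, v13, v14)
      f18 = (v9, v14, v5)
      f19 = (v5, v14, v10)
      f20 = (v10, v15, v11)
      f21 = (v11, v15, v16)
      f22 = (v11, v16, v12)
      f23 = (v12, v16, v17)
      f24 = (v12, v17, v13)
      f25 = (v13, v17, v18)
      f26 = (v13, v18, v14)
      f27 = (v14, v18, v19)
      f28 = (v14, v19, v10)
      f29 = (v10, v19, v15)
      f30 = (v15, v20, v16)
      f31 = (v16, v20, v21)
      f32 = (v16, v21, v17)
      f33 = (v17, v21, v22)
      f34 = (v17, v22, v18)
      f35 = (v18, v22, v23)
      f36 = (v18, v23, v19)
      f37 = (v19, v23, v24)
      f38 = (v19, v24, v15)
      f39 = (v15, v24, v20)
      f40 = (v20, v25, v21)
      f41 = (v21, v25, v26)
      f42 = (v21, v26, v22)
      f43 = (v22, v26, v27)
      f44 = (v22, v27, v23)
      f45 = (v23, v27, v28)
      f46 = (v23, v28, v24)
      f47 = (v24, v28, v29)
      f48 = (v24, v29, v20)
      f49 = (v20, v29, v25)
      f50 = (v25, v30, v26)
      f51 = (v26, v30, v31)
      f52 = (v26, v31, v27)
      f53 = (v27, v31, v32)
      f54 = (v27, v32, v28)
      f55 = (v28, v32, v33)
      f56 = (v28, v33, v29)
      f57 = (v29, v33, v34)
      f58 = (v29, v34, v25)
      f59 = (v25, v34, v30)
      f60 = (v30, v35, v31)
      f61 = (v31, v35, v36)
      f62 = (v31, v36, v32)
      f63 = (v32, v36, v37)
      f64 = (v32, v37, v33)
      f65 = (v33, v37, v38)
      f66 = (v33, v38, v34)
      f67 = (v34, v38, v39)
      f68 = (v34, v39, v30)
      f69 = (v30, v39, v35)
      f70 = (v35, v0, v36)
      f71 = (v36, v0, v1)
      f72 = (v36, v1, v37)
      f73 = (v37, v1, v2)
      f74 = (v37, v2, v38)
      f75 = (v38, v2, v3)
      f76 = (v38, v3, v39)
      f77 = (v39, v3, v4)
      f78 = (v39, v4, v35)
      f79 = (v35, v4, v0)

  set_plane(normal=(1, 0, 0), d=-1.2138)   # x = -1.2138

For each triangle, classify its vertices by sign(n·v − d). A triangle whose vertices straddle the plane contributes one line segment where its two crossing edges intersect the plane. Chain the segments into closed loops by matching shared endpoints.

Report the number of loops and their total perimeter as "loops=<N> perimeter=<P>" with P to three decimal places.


loops=2 perimeter=8.955

Straddling triangles (24 of 80):
  (v10,v15,v11) [+-+] → (-1.2138, 1.87721, 0)–(-1.2138, 1.76549, 0.153756)  len=0.1901
  (v11,v15,v16) [+--] → (-1.2138, 1.76549, 0.153756)–(-1.2138, 1.47642, 0.5516)  len=0.4918
  (v11,v16,v12) [+-+] → (-1.2138, 1.47642, 0.5516)–(-1.2138, 1.39038, 0.523642)  len=0.0905
  (v12,v16,v17) [+-+] → (-1.2138, 1.39038, 0.523642)–(-1.2138, 1.2138, 0.466263)  len=0.1857
  (v14,v18,v19) [++-] → (-1.2138, 1.2138, -0.466263)–(-1.2138, 1.47642, -0.5516)  len=0.2761
  (v14,v19,v10) [+-+] → (-1.2138, 1.47642, -0.5516)–(-1.2138, 1.5296, -0.478408)  len=0.0905
  (v10,v19,v15) [+--] → (-1.2138, 1.5296, -0.478408)–(-1.2138, 1.87721, 0)  len=0.5914
  (v16,v21,v17) [--+] → (-1.2138, 0.693741, 0.396264)–(-1.2138, 1.2138, 0.466263)  len=0.5247
  (v17,v21,v22) [+--] → (-1.2138, 0.693741, 0.396264)–(-1.2138, 0.282445, 0.3409)  len=0.4150
  (v17,v22,v18) [+-+] → (-1.2138, 0.282445, 0.3409)–(-1.2138, 0.282445, 0.136255)  len=0.2046
  (v18,v22,v23) [+--] → (-1.2138, 0.282445, 0.136255)–(-1.2138, 0.282445, -0.3409)  len=0.4772
  (v18,v23,v19) [+--] → (-1.2138, 0.282445, -0.3409)–(-1.2138, 1.2138, -0.466263)  len=0.9398
  (v22,v26,v27) [--+] → (-1.2138, -1.2138, 0.466263)–(-1.2138, -0.282445, 0.3409)  len=0.9398
  (v22,v27,v23) [-+-] → (-1.2138, -0.282445, 0.3409)–(-1.2138, -0.282445, -0.136255)  len=0.4772
  (v23,v27,v28) [-++] → (-1.2138, -0.282445, -0.136255)–(-1.2138, -0.282445, -0.3409)  len=0.2046
  (v23,v28,v24) [-+-] → (-1.2138, -0.282445, -0.3409)–(-1.2138, -0.693741, -0.396264)  len=0.4150
  (v24,v28,v29) [-+-] → (-1.2138, -0.693741, -0.396264)–(-1.2138, -1.2138, -0.466263)  len=0.5247
  (v25,v30,v26) [-+-] → (-1.2138, -1.87721, 0)–(-1.2138, -1.5296, 0.478408)  len=0.5914
  (v26,v30,v31) [-++] → (-1.2138, -1.5296, 0.478408)–(-1.2138, -1.47642, 0.5516)  len=0.0905
  (v26,v31,v27) [-++] → (-1.2138, -1.47642, 0.5516)–(-1.2138, -1.2138, 0.466263)  len=0.2761
  (v28,v33,v29) [++-] → (-1.2138, -1.39038, -0.523642)–(-1.2138, -1.2138, -0.466263)  len=0.1857
  (v29,v33,v34) [-++] → (-1.2138, -1.39038, -0.523642)–(-1.2138, -1.47642, -0.5516)  len=0.0905
  (v29,v34,v25) [-+-] → (-1.2138, -1.47642, -0.5516)–(-1.2138, -1.76549, -0.153756)  len=0.4918
  (v25,v34,v30) [-++] → (-1.2138, -1.76549, -0.153756)–(-1.2138, -1.87721, 0)  len=0.1901

Chained into 2 loop(s):
  loop 1: 12 segments, perimeter = 4.4773
  loop 2: 12 segments, perimeter = 4.4773
Total perimeter = 8.955


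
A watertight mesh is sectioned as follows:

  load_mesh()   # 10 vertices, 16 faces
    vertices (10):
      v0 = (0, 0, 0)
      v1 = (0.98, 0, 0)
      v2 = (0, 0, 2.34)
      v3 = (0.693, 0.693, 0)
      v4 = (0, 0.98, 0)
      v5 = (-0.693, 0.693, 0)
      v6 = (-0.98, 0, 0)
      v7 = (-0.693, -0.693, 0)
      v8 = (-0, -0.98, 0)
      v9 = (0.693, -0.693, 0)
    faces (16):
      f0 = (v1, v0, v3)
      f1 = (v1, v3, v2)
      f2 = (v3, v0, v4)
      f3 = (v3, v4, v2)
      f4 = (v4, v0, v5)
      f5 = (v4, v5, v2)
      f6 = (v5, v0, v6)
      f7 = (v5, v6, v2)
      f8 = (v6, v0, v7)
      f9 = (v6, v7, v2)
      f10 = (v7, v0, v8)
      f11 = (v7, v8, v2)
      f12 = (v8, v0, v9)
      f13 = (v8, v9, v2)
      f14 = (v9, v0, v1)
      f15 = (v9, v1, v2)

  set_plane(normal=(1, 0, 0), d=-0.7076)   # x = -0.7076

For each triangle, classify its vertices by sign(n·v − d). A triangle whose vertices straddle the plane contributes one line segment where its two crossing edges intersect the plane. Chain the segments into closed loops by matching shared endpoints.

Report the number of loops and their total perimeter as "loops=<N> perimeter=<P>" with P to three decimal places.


loops=1 perimeter=3.166

Straddling triangles (4 of 16):
  (v5,v0,v6) [++-] → (-0.7076, 0, 0)–(-0.7076, 0.657746, 0)  len=0.6577
  (v5,v6,v2) [+-+] → (-0.7076, 0.657746, 0)–(-0.7076, 0, 0.650424)  len=0.9250
  (v6,v0,v7) [-++] → (-0.7076, 0, 0)–(-0.7076, -0.657746, 0)  len=0.6577
  (v6,v7,v2) [-++] → (-0.7076, -0.657746, 0)–(-0.7076, 0, 0.650424)  len=0.9250

Chained into 1 loop(s):
  loop 1: 4 segments, perimeter = 3.1656
Total perimeter = 3.166


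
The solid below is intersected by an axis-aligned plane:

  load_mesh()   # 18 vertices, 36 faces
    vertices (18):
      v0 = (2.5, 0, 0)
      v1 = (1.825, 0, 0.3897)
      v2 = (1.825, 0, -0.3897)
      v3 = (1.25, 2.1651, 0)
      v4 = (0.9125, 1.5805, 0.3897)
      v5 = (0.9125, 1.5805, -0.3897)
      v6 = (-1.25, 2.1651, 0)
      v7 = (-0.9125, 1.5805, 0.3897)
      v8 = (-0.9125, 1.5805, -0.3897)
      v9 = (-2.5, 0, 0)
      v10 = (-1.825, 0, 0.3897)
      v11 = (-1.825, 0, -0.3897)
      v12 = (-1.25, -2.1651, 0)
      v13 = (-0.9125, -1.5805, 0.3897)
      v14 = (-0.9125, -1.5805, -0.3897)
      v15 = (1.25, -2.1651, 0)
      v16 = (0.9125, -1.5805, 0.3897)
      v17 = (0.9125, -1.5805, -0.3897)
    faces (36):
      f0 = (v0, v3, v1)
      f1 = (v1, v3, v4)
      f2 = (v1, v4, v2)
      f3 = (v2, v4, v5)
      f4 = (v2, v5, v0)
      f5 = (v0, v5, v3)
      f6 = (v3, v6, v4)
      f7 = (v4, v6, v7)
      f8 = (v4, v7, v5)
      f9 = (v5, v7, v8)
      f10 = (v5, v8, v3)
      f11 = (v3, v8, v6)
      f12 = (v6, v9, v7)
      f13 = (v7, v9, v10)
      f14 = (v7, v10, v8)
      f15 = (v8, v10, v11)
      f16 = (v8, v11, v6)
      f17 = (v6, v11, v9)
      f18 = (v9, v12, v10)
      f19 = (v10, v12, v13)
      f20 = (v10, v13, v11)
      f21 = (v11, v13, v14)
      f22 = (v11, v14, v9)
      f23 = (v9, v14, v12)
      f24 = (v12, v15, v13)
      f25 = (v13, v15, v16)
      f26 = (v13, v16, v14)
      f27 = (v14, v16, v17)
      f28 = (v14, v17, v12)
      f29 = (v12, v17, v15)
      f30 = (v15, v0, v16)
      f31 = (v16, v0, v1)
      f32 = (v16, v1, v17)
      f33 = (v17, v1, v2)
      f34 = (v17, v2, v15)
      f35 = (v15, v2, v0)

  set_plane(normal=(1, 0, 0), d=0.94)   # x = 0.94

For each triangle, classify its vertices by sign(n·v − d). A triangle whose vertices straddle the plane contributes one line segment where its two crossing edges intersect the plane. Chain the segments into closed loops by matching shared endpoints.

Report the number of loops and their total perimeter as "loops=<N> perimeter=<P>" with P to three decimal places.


loops=2 perimeter=4.542

Straddling triangles (16 of 36):
  (v1,v3,v4) [++-] → (0.94, 1.62813, 0.357947)–(0.94, 1.53287, 0.3897)  len=0.1004
  (v1,v4,v2) [+-+] → (0.94, 1.53287, 0.3897)–(0.94, 1.53287, 0.366211)  len=0.0235
  (v2,v4,v5) [+--] → (0.94, 1.53287, 0.366211)–(0.94, 1.53287, -0.3897)  len=0.7559
  (v2,v5,v0) [+-+] → (0.94, 1.53287, -0.3897)–(0.94, 1.55312, -0.382949)  len=0.0213
  (v0,v5,v3) [+-+] → (0.94, 1.55312, -0.382949)–(0.94, 1.62813, -0.357947)  len=0.0791
  (v3,v6,v4) [+--] → (0.94, 2.1651, 0)–(0.94, 1.62813, 0.357947)  len=0.6453
  (v5,v8,v3) [--+] → (0.94, 2.0813, -0.0558645)–(0.94, 1.62813, -0.357947)  len=0.5446
  (v3,v8,v6) [+--] → (0.94, 2.0813, -0.0558645)–(0.94, 2.1651, 0)  len=0.1007
  (v12,v15,v13) [-+-] → (0.94, -2.1651, 0)–(0.94, -2.0813, 0.0558645)  len=0.1007
  (v13,v15,v16) [-+-] → (0.94, -2.0813, 0.0558645)–(0.94, -1.62813, 0.357947)  len=0.5446
  (v12,v17,v15) [--+] → (0.94, -1.62813, -0.357947)–(0.94, -2.1651, 0)  len=0.6453
  (v15,v0,v16) [++-] → (0.94, -1.55312, 0.382949)–(0.94, -1.62813, 0.357947)  len=0.0791
  (v16,v0,v1) [-++] → (0.94, -1.55312, 0.382949)–(0.94, -1.53287, 0.3897)  len=0.0213
  (v16,v1,v17) [-+-] → (0.94, -1.53287, 0.3897)–(0.94, -1.53287, -0.366211)  len=0.7559
  (v17,v1,v2) [-++] → (0.94, -1.53287, -0.366211)–(0.94, -1.53287, -0.3897)  len=0.0235
  (v17,v2,v15) [-++] → (0.94, -1.53287, -0.3897)–(0.94, -1.62813, -0.357947)  len=0.1004

Chained into 2 loop(s):
  loop 1: 8 segments, perimeter = 2.2709
  loop 2: 8 segments, perimeter = 2.2709
Total perimeter = 4.542


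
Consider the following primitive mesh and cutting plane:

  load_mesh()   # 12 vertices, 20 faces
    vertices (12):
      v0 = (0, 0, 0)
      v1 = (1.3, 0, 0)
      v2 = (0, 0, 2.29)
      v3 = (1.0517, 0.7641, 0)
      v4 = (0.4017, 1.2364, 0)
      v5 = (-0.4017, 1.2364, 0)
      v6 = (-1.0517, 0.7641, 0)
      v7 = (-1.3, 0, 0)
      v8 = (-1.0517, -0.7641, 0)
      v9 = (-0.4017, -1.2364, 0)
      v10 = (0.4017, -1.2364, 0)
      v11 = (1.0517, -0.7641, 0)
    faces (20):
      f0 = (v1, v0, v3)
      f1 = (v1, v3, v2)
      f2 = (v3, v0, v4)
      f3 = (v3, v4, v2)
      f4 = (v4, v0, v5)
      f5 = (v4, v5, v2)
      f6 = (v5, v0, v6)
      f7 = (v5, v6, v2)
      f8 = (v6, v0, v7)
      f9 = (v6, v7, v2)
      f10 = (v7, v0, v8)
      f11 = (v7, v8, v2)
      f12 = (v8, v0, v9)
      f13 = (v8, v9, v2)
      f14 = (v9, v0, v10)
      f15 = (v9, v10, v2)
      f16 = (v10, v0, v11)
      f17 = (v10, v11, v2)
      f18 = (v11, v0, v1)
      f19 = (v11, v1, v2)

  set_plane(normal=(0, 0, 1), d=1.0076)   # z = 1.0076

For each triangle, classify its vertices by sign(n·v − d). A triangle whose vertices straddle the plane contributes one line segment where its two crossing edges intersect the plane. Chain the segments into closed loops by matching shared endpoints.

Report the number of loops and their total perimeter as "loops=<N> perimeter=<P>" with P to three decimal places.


Straddling triangles (10 of 20):
  (v1,v3,v2) [--+] → (0.588952, 0.427896, 1.0076)–(0.728, 0, 1.0076)  len=0.4499
  (v3,v4,v2) [--+] → (0.224952, 0.692384, 1.0076)–(0.588952, 0.427896, 1.0076)  len=0.4499
  (v4,v5,v2) [--+] → (-0.224952, 0.692384, 1.0076)–(0.224952, 0.692384, 1.0076)  len=0.4499
  (v5,v6,v2) [--+] → (-0.588952, 0.427896, 1.0076)–(-0.224952, 0.692384, 1.0076)  len=0.4499
  (v6,v7,v2) [--+] → (-0.728, 0, 1.0076)–(-0.588952, 0.427896, 1.0076)  len=0.4499
  (v7,v8,v2) [--+] → (-0.588952, -0.427896, 1.0076)–(-0.728, 0, 1.0076)  len=0.4499
  (v8,v9,v2) [--+] → (-0.224952, -0.692384, 1.0076)–(-0.588952, -0.427896, 1.0076)  len=0.4499
  (v9,v10,v2) [--+] → (0.224952, -0.692384, 1.0076)–(-0.224952, -0.692384, 1.0076)  len=0.4499
  (v10,v11,v2) [--+] → (0.588952, -0.427896, 1.0076)–(0.224952, -0.692384, 1.0076)  len=0.4499
  (v11,v1,v2) [--+] → (0.728, 0, 1.0076)–(0.588952, -0.427896, 1.0076)  len=0.4499

Chained into 1 loop(s):
  loop 1: 10 segments, perimeter = 4.4993
Total perimeter = 4.499

loops=1 perimeter=4.499


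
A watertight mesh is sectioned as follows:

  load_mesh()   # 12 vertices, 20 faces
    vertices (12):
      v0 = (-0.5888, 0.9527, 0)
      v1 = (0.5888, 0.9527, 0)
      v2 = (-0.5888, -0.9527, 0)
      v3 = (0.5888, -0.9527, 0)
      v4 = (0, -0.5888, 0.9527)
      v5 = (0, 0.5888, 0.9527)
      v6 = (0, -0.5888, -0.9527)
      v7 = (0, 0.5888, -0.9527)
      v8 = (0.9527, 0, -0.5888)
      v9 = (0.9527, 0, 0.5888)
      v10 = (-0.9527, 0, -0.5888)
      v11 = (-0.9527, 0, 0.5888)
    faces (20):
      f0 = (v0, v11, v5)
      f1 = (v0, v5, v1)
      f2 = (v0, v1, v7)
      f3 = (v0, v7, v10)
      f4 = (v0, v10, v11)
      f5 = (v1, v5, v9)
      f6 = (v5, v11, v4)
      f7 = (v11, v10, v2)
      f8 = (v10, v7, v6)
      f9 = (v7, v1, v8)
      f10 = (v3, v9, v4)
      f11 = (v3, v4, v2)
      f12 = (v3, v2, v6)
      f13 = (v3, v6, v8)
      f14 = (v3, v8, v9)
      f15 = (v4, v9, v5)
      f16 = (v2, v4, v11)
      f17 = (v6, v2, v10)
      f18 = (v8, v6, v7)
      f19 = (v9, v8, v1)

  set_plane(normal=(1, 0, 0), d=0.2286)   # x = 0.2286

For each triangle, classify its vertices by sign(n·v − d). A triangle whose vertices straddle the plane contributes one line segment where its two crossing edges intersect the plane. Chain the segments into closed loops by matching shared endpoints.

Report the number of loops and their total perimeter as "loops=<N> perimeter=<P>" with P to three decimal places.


Straddling triangles (10 of 20):
  (v0,v5,v1) [--+] → (0.2286, 0.730083, 0.582817)–(0.2286, 0.9527, 0)  len=0.6239
  (v0,v1,v7) [-+-] → (0.2286, 0.9527, 0)–(0.2286, 0.730083, -0.582817)  len=0.6239
  (v1,v5,v9) [+-+] → (0.2286, 0.730083, 0.582817)–(0.2286, 0.447518, 0.865382)  len=0.3996
  (v7,v1,v8) [-++] → (0.2286, 0.730083, -0.582817)–(0.2286, 0.447518, -0.865382)  len=0.3996
  (v3,v9,v4) [++-] → (0.2286, -0.447518, 0.865382)–(0.2286, -0.730083, 0.582817)  len=0.3996
  (v3,v4,v2) [+--] → (0.2286, -0.730083, 0.582817)–(0.2286, -0.9527, 0)  len=0.6239
  (v3,v2,v6) [+--] → (0.2286, -0.9527, 0)–(0.2286, -0.730083, -0.582817)  len=0.6239
  (v3,v6,v8) [+-+] → (0.2286, -0.730083, -0.582817)–(0.2286, -0.447518, -0.865382)  len=0.3996
  (v4,v9,v5) [-+-] → (0.2286, -0.447518, 0.865382)–(0.2286, 0.447518, 0.865382)  len=0.8950
  (v8,v6,v7) [+--] → (0.2286, -0.447518, -0.865382)–(0.2286, 0.447518, -0.865382)  len=0.8950

Chained into 1 loop(s):
  loop 1: 10 segments, perimeter = 5.8840
Total perimeter = 5.884

loops=1 perimeter=5.884


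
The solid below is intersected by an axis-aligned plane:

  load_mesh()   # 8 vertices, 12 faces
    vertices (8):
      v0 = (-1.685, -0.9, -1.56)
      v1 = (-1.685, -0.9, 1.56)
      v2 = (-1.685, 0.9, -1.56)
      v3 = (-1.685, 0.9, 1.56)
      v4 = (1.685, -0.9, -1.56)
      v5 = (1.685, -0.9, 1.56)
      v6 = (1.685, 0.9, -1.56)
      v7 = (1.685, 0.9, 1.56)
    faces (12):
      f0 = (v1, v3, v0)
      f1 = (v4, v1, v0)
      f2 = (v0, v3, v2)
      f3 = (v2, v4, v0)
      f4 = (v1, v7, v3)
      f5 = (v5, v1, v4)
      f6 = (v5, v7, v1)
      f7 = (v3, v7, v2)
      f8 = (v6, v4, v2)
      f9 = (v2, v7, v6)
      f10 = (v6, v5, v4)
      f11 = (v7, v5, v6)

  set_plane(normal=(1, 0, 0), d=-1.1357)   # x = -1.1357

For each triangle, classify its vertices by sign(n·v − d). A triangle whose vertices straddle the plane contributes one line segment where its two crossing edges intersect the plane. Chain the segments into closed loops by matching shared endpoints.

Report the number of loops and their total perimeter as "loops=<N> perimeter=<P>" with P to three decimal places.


loops=1 perimeter=9.840

Straddling triangles (8 of 12):
  (v4,v1,v0) [+--] → (-1.1357, -0.9, 1.05145)–(-1.1357, -0.9, -1.56)  len=2.6114
  (v2,v4,v0) [-+-] → (-1.1357, 0.606605, -1.56)–(-1.1357, -0.9, -1.56)  len=1.5066
  (v1,v7,v3) [-+-] → (-1.1357, -0.606605, 1.56)–(-1.1357, 0.9, 1.56)  len=1.5066
  (v5,v1,v4) [+-+] → (-1.1357, -0.9, 1.56)–(-1.1357, -0.9, 1.05145)  len=0.5086
  (v5,v7,v1) [++-] → (-1.1357, -0.606605, 1.56)–(-1.1357, -0.9, 1.56)  len=0.2934
  (v3,v7,v2) [-+-] → (-1.1357, 0.9, 1.56)–(-1.1357, 0.9, -1.05145)  len=2.6114
  (v6,v4,v2) [++-] → (-1.1357, 0.606605, -1.56)–(-1.1357, 0.9, -1.56)  len=0.2934
  (v2,v7,v6) [-++] → (-1.1357, 0.9, -1.05145)–(-1.1357, 0.9, -1.56)  len=0.5086

Chained into 1 loop(s):
  loop 1: 8 segments, perimeter = 9.8400
Total perimeter = 9.840


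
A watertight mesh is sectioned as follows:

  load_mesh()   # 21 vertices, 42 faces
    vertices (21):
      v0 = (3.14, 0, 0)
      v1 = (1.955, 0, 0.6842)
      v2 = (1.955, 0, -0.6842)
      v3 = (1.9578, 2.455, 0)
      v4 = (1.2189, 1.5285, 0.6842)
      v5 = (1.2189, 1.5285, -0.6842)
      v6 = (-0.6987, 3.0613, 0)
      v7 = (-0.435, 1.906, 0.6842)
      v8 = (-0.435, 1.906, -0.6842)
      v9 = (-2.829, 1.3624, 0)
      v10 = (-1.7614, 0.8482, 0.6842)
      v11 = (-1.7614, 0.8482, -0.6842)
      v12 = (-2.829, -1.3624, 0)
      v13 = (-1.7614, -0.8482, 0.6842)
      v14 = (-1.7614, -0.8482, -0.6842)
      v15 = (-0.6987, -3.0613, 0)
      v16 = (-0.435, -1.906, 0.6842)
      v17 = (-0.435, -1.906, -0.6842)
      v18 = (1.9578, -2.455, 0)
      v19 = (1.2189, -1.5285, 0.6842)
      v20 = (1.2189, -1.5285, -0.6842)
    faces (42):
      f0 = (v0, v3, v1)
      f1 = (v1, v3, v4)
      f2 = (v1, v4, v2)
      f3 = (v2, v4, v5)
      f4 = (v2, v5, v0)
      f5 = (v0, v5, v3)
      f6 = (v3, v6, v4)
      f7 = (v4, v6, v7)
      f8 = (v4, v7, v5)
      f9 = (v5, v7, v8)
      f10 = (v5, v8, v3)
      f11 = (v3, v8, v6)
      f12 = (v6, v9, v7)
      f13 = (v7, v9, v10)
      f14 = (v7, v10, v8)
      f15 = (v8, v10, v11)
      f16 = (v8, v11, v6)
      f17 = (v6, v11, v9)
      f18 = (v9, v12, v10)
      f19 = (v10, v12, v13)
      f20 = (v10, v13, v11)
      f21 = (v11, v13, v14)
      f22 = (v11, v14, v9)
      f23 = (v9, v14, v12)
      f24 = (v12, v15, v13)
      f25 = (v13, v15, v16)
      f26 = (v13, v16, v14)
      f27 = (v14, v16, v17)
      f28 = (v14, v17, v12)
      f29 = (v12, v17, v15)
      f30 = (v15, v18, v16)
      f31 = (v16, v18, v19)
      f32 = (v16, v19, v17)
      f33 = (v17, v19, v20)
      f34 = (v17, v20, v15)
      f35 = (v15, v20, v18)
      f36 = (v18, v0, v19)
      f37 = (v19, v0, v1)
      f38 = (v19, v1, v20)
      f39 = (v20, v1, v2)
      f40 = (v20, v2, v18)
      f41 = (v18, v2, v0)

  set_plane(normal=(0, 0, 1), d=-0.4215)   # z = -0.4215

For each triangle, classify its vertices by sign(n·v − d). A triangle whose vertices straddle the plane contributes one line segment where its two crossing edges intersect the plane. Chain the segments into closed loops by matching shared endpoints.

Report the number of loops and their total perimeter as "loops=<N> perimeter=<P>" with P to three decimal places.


loops=2 perimeter=26.515

Straddling triangles (28 of 42):
  (v1,v4,v2) [++-] → (1.81369, 0.293435, -0.4215)–(1.955, 0, -0.4215)  len=0.3257
  (v2,v4,v5) [-+-] → (1.81369, 0.293435, -0.4215)–(1.2189, 1.5285, -0.4215)  len=1.3708
  (v2,v5,v0) [--+] → (1.95651, 0.941629, -0.4215)–(2.40998, 0, -0.4215)  len=1.0451
  (v0,v5,v3) [+-+] → (1.95651, 0.941629, -0.4215)–(1.5026, 1.88423, -0.4215)  len=1.0462
  (v4,v7,v5) [++-] → (0.901391, 1.60097, -0.4215)–(1.2189, 1.5285, -0.4215)  len=0.3257
  (v5,v7,v8) [-+-] → (0.901391, 1.60097, -0.4215)–(-0.435, 1.906, -0.4215)  len=1.3708
  (v5,v8,v3) [--+] → (0.48372, 2.11679, -0.4215)–(1.5026, 1.88423, -0.4215)  len=1.0451
  (v3,v8,v6) [+-+] → (0.48372, 2.11679, -0.4215)–(-0.536248, 2.34958, -0.4215)  len=1.0462
  (v7,v10,v8) [++-] → (-0.689637, 1.70293, -0.4215)–(-0.435, 1.906, -0.4215)  len=0.3257
  (v8,v10,v11) [-+-] → (-0.689637, 1.70293, -0.4215)–(-1.7614, 0.8482, -0.4215)  len=1.3709
  (v8,v11,v6) [--+] → (-1.35337, 1.69792, -0.4215)–(-0.536248, 2.34958, -0.4215)  len=1.0452
  (v6,v11,v9) [+-+] → (-1.35337, 1.69792, -0.4215)–(-2.17131, 1.04563, -0.4215)  len=1.0462
  (v10,v13,v11) [++-] → (-1.7614, 0.522532, -0.4215)–(-1.7614, 0.8482, -0.4215)  len=0.3257
  (v11,v13,v14) [-+-] → (-1.7614, 0.522532, -0.4215)–(-1.7614, -0.8482, -0.4215)  len=1.3707
  (v11,v14,v9) [--+] → (-2.17131, 0.000564426, -0.4215)–(-2.17131, 1.04563, -0.4215)  len=1.0451
  (v9,v14,v12) [+-+] → (-2.17131, 0.000564426, -0.4215)–(-2.17131, -1.04563, -0.4215)  len=1.0462
  (v13,v16,v14) [++-] → (-1.50676, -1.05127, -0.4215)–(-1.7614, -0.8482, -0.4215)  len=0.3257
  (v14,v16,v17) [-+-] → (-1.50676, -1.05127, -0.4215)–(-0.435, -1.906, -0.4215)  len=1.3709
  (v14,v17,v12) [--+] → (-1.35418, -1.69728, -0.4215)–(-2.17131, -1.04563, -0.4215)  len=1.0452
  (v12,v17,v15) [+-+] → (-1.35418, -1.69728, -0.4215)–(-0.536248, -2.34958, -0.4215)  len=1.0462
  (v16,v19,v17) [++-] → (-0.117491, -1.83353, -0.4215)–(-0.435, -1.906, -0.4215)  len=0.3257
  (v17,v19,v20) [-+-] → (-0.117491, -1.83353, -0.4215)–(1.2189, -1.5285, -0.4215)  len=1.3708
  (v17,v20,v15) [--+] → (0.482634, -2.11702, -0.4215)–(-0.536248, -2.34958, -0.4215)  len=1.0451
  (v15,v20,v18) [+-+] → (0.482634, -2.11702, -0.4215)–(1.5026, -1.88423, -0.4215)  len=1.0462
  (v19,v1,v20) [++-] → (1.36021, -1.23506, -0.4215)–(1.2189, -1.5285, -0.4215)  len=0.3257
  (v20,v1,v2) [-+-] → (1.36021, -1.23506, -0.4215)–(1.955, 0, -0.4215)  len=1.3708
  (v20,v2,v18) [--+] → (1.95608, -0.942602, -0.4215)–(1.5026, -1.88423, -0.4215)  len=1.0451
  (v18,v2,v0) [+-+] → (1.95608, -0.942602, -0.4215)–(2.40998, 0, -0.4215)  len=1.0462

Chained into 2 loop(s):
  loop 1: 14 segments, perimeter = 11.8754
  loop 2: 14 segments, perimeter = 14.6392
Total perimeter = 26.515
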